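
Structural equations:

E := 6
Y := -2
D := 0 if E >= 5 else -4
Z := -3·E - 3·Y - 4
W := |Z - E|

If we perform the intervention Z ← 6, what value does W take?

The intervention breaks the incoming arrows to Z: Z := -3·E - 3·Y - 4 no longer applies, and Z = 6.
W = |Z - E|  [with Z=6, E=6]  = 0

0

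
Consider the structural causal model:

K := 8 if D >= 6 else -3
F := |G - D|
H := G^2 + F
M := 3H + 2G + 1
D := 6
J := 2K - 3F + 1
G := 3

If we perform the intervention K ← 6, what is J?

Under do(K=6), the mechanism K := 8 if D >= 6 else -3 is discarded; K is fixed at 6.
F = |G - D|  [with G=3, D=6]  = 3
J = 2K - 3F + 1  [with K=6, F=3]  = 4

4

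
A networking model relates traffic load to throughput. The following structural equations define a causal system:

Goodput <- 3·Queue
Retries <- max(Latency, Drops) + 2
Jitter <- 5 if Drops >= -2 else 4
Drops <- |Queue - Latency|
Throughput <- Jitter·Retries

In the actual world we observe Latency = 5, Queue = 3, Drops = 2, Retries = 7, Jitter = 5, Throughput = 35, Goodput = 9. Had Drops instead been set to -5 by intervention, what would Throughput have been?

The intervention breaks the incoming arrows to Drops: Drops <- |Queue - Latency| no longer applies, and Drops = -5.
Retries = max(Latency, Drops) + 2  [with Latency=5, Drops=-5]  = 7
Jitter = 5 if Drops >= -2 else 4  [with Drops=-5]  = 4
Throughput = Jitter·Retries  [with Jitter=4, Retries=7]  = 28

28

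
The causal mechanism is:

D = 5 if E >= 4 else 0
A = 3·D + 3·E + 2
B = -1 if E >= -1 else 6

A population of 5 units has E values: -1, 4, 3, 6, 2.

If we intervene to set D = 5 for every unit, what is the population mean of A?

25.4

The intervention sets D=5 in all 5 units regardless of E. Recomputing A per unit gives 14, 29, 26, 35, 23; average 25.4.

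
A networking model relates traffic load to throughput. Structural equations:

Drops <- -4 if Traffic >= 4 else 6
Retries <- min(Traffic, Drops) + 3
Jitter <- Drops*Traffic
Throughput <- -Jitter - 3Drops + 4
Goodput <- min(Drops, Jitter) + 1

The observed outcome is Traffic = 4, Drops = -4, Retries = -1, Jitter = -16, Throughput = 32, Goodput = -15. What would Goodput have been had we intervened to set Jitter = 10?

-3

Under do(Jitter=10), the mechanism Jitter <- Drops*Traffic is discarded; Jitter is fixed at 10.
Drops = -4 if Traffic >= 4 else 6  [with Traffic=4]  = -4
Goodput = min(Drops, Jitter) + 1  [with Drops=-4, Jitter=10]  = -3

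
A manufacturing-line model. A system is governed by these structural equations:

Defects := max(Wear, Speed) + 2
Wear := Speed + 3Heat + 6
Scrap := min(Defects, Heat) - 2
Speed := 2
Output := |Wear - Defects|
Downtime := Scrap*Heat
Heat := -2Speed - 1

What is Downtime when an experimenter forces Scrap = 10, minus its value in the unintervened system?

-85

Under do(Scrap=10), the mechanism Scrap := min(Defects, Heat) - 2 is discarded; Scrap is fixed at 10.
Heat = -2Speed - 1  [with Speed=2]  = -5
Downtime = Scrap*Heat  [with Scrap=10, Heat=-5]  = -50
Without intervention: Heat = -2Speed - 1  [with Speed=2]  = -5; Wear = Speed + 3Heat + 6  [with Speed=2, Heat=-5]  = -7; Defects = max(Wear, Speed) + 2  [with Wear=-7, Speed=2]  = 4; Scrap = min(Defects, Heat) - 2  [with Defects=4, Heat=-5]  = -7; Downtime = Scrap*Heat  [with Scrap=-7, Heat=-5]  = 35.
Change = -50 − 35 = -85.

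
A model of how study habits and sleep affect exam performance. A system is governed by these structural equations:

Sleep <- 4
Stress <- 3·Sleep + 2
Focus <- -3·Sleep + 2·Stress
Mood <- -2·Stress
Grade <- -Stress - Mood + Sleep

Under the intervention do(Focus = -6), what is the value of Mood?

The intervention breaks the incoming arrows to Focus: Focus <- -3·Sleep + 2·Stress no longer applies, and Focus = -6.
Mood is not downstream of the intervention, so its value is determined by the original equations.
Stress = 3·Sleep + 2  [with Sleep=4]  = 14
Mood = -2·Stress  [with Stress=14]  = -28

-28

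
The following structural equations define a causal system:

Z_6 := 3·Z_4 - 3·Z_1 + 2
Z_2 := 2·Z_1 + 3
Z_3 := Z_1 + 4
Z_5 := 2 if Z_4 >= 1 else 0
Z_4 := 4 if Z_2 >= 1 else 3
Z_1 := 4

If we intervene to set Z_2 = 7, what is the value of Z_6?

Under do(Z_2=7), the mechanism Z_2 := 2·Z_1 + 3 is discarded; Z_2 is fixed at 7.
Z_4 = 4 if Z_2 >= 1 else 3  [with Z_2=7]  = 4
Z_6 = 3·Z_4 - 3·Z_1 + 2  [with Z_4=4, Z_1=4]  = 2

2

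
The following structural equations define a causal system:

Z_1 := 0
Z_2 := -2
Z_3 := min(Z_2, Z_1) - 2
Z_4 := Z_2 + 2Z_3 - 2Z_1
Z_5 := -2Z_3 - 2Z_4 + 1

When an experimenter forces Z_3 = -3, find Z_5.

23

do(Z_3=-3) replaces the equation Z_3 := min(Z_2, Z_1) - 2 with the constant Z_3 = -3.
Z_4 = Z_2 + 2Z_3 - 2Z_1  [with Z_2=-2, Z_3=-3, Z_1=0]  = -8
Z_5 = -2Z_3 - 2Z_4 + 1  [with Z_3=-3, Z_4=-8]  = 23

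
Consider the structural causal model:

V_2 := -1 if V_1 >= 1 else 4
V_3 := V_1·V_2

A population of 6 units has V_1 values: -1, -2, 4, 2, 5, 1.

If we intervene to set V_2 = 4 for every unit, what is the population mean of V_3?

6

do(V_2=4) breaks V_2's dependence on V_1. With V_2=4 fixed, V_3 across the units is -4, -8, 16, 8, 20, 4, mean 6.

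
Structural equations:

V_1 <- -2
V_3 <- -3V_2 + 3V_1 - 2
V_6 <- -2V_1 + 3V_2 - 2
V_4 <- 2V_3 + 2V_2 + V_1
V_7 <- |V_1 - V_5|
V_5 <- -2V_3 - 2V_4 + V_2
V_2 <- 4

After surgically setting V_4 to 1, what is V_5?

42

Intervening sets V_4 = 1 and removes its equation (V_4 <- 2V_3 + 2V_2 + V_1).
V_3 = -3V_2 + 3V_1 - 2  [with V_2=4, V_1=-2]  = -20
V_5 = -2V_3 - 2V_4 + V_2  [with V_3=-20, V_4=1, V_2=4]  = 42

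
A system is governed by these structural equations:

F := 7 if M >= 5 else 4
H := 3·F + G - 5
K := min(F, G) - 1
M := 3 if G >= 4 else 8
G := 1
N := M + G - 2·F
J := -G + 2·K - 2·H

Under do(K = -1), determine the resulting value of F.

7

do(K=-1) replaces the equation K := min(F, G) - 1 with the constant K = -1.
F is not downstream of the intervention, so its value is determined by the original equations.
M = 3 if G >= 4 else 8  [with G=1]  = 8
F = 7 if M >= 5 else 4  [with M=8]  = 7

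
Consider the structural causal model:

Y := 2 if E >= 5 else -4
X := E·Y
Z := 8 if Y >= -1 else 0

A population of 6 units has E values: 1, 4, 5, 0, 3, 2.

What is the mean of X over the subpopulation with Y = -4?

-8

E[X|Y=-4] averages over only the 5 units with Y=-4 (E = 1, 4, 0, 3, 2): X = -4, -16, 0, -12, -8, mean -8.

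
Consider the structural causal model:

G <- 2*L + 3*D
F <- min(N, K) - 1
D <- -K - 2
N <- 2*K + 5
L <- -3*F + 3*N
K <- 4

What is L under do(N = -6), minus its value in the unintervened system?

-27

do(N=-6) replaces the equation N <- 2*K + 5 with the constant N = -6.
F = min(N, K) - 1  [with N=-6, K=4]  = -7
L = -3*F + 3*N  [with F=-7, N=-6]  = 3
Without intervention: N = 2*K + 5  [with K=4]  = 13; F = min(N, K) - 1  [with N=13, K=4]  = 3; L = -3*F + 3*N  [with F=3, N=13]  = 30.
Change = 3 − 30 = -27.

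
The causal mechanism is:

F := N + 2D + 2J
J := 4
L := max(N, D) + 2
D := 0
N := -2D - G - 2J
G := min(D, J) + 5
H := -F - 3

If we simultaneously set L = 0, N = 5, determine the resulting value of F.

Under do(L = 0, N = 5), each intervened variable's structural equation is replaced by its fixed value.
F = N + 2D + 2J  [with N=5, D=0, J=4]  = 13

13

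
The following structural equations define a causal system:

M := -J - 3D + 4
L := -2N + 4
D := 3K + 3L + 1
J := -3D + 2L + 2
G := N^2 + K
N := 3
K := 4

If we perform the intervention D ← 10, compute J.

-32

The intervention breaks the incoming arrows to D: D := 3K + 3L + 1 no longer applies, and D = 10.
L = -2N + 4  [with N=3]  = -2
J = -3D + 2L + 2  [with D=10, L=-2]  = -32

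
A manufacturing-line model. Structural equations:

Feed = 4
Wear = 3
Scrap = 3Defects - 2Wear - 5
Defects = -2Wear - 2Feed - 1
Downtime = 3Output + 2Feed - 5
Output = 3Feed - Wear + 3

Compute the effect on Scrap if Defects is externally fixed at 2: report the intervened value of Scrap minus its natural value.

51

The intervention breaks the incoming arrows to Defects: Defects = -2Wear - 2Feed - 1 no longer applies, and Defects = 2.
Scrap = 3Defects - 2Wear - 5  [with Defects=2, Wear=3]  = -5
Without intervention: Defects = -2Wear - 2Feed - 1  [with Wear=3, Feed=4]  = -15; Scrap = 3Defects - 2Wear - 5  [with Defects=-15, Wear=3]  = -56.
Change = -5 − (-56) = 51.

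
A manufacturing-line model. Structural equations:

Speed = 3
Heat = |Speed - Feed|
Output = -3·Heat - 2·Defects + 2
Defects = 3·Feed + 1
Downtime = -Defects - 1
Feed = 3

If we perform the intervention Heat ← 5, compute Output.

-33

do(Heat=5) replaces the equation Heat = |Speed - Feed| with the constant Heat = 5.
Defects = 3·Feed + 1  [with Feed=3]  = 10
Output = -3·Heat - 2·Defects + 2  [with Heat=5, Defects=10]  = -33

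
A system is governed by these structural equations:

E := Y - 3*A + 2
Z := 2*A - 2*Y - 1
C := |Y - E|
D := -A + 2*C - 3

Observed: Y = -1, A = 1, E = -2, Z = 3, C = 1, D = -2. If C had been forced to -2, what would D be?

The intervention breaks the incoming arrows to C: C := |Y - E| no longer applies, and C = -2.
D = -A + 2*C - 3  [with A=1, C=-2]  = -8

-8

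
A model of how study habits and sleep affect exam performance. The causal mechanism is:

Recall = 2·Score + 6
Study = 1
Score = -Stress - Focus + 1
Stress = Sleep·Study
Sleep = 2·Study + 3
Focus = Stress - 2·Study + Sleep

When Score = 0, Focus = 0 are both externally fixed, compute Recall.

6

Setting Score = 0, Focus = 0 by intervention discards those variables' equations.
Recall = 2·Score + 6  [with Score=0]  = 6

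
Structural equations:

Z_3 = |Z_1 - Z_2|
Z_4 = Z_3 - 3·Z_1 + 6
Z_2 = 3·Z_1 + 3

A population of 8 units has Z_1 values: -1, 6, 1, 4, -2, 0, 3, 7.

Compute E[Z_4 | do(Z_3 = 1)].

Every unit gets Z_3=1 under the intervention. Z_4 values become 10, -11, 4, -5, 13, 7, -2, -14; E[Z_4|do(Z_3=1)] = 0.25.

0.25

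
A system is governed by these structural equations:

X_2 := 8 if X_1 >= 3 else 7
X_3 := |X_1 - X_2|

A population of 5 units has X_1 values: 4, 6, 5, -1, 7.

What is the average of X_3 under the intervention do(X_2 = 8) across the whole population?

do(X_2=8) breaks X_2's dependence on X_1. With X_2=8 fixed, X_3 across the units is 4, 2, 3, 9, 1, mean 3.8.

3.8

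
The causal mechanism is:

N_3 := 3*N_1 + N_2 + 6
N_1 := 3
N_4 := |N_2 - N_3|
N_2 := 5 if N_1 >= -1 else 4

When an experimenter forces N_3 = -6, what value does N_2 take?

Under do(N_3=-6), the mechanism N_3 := 3*N_1 + N_2 + 6 is discarded; N_3 is fixed at -6.
Since N_2 is not a descendant of the intervened variable, it is unaffected.
N_2 = 5 if N_1 >= -1 else 4  [with N_1=3]  = 5

5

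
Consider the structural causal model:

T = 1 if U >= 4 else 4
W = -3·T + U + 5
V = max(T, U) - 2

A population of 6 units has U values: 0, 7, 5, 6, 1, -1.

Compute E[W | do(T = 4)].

-4

do(T=4) breaks T's dependence on U. With T=4 fixed, W across the units is -7, 0, -2, -1, -6, -8, mean -4.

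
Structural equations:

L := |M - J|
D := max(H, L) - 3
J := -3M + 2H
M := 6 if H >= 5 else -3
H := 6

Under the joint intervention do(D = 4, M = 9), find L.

Setting D = 4, M = 9 by intervention discards those variables' equations.
J = -3M + 2H  [with M=9, H=6]  = -15
L = |M - J|  [with M=9, J=-15]  = 24

24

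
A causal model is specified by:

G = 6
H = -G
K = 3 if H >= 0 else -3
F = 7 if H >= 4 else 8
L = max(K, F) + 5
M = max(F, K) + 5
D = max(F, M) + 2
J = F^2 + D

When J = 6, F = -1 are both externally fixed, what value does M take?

The joint intervention fixes J = 6, F = -1, removing each variable's own equation.
H = -G  [with G=6]  = -6
K = 3 if H >= 0 else -3  [with H=-6]  = -3
M = max(F, K) + 5  [with F=-1, K=-3]  = 4

4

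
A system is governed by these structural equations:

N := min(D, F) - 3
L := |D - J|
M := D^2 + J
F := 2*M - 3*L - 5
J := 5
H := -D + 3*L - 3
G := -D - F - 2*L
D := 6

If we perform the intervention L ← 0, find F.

77

The intervention breaks the incoming arrows to L: L := |D - J| no longer applies, and L = 0.
M = D^2 + J  [with D=6, J=5]  = 41
F = 2*M - 3*L - 5  [with M=41, L=0]  = 77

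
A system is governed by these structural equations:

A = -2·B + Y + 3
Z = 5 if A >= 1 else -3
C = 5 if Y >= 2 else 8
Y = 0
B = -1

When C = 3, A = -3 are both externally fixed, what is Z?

The joint intervention fixes C = 3, A = -3, removing each variable's own equation.
Z = 5 if A >= 1 else -3  [with A=-3]  = -3

-3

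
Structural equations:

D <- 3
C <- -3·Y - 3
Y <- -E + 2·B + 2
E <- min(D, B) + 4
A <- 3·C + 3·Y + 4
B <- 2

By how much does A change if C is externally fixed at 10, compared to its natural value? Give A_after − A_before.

The intervention breaks the incoming arrows to C: C <- -3·Y - 3 no longer applies, and C = 10.
E = min(D, B) + 4  [with D=3, B=2]  = 6
Y = -E + 2·B + 2  [with E=6, B=2]  = 0
A = 3·C + 3·Y + 4  [with C=10, Y=0]  = 34
Without intervention: E = min(D, B) + 4  [with D=3, B=2]  = 6; Y = -E + 2·B + 2  [with E=6, B=2]  = 0; C = -3·Y - 3  [with Y=0]  = -3; A = 3·C + 3·Y + 4  [with C=-3, Y=0]  = -5.
Change = 34 − (-5) = 39.

39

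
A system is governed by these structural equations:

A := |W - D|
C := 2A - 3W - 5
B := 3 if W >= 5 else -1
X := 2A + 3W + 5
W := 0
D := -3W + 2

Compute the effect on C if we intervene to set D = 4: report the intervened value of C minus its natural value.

4

do(D=4) replaces the equation D := -3W + 2 with the constant D = 4.
A = |W - D|  [with W=0, D=4]  = 4
C = 2A - 3W - 5  [with A=4, W=0]  = 3
Without intervention: D = -3W + 2  [with W=0]  = 2; A = |W - D|  [with W=0, D=2]  = 2; C = 2A - 3W - 5  [with A=2, W=0]  = -1.
Change = 3 − (-1) = 4.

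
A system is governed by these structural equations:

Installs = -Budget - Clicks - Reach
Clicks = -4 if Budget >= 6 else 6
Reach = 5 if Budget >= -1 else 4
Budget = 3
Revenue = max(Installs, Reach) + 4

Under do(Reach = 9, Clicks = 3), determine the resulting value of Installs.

Setting Reach = 9, Clicks = 3 by intervention discards those variables' equations.
Installs = -Budget - Clicks - Reach  [with Budget=3, Clicks=3, Reach=9]  = -15

-15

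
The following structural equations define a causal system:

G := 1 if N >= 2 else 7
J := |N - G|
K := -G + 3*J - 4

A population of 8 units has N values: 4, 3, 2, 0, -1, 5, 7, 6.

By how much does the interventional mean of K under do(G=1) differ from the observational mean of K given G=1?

Under do(G=1), G's equation is replaced by G=1 for every unit. Per-unit K: 4, 1, -2, -2, 1, 7, 13, 10. Mean = 4.
E[K|G=1] averages over only the 6 units with G=1 (N = 4, 3, 2, 5, 7, 6): K = 4, 1, -2, 7, 13, 10, mean 5.5.
Difference = 4 − 5.5 = -1.5.

-1.5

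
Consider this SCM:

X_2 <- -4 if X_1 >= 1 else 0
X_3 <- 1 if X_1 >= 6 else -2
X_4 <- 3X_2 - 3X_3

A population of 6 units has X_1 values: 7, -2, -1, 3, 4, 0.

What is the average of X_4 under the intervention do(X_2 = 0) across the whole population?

do(X_2=0) breaks X_2's dependence on X_1. With X_2=0 fixed, X_4 across the units is -3, 6, 6, 6, 6, 6, mean 4.5.

4.5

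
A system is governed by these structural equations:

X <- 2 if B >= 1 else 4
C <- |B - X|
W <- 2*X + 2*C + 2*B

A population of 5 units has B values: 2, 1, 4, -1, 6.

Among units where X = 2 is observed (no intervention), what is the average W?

14

Conditioning on X=2 selects the 4 unit(s) with B ∈ {2, 1, 4, 6}. Their W values: 8, 8, 16, 24. Mean = 14.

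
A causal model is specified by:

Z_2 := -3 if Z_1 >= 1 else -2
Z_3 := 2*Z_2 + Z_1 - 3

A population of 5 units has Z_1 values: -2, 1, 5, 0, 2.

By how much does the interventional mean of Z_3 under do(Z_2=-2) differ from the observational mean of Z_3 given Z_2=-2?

The intervention sets Z_2=-2 in all 5 units regardless of Z_1. Recomputing Z_3 per unit gives -9, -6, -2, -7, -5; average -5.8.
E[Z_3|Z_2=-2] averages over only the 2 units with Z_2=-2 (Z_1 = -2, 0): Z_3 = -9, -7, mean -8.
Difference = -5.8 − (-8) = 2.2.

2.2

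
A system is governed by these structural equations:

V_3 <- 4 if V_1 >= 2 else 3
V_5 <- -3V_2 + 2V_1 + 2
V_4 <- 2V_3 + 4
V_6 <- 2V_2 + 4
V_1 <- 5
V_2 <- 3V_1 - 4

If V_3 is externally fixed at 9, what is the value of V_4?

The intervention breaks the incoming arrows to V_3: V_3 <- 4 if V_1 >= 2 else 3 no longer applies, and V_3 = 9.
V_4 = 2V_3 + 4  [with V_3=9]  = 22

22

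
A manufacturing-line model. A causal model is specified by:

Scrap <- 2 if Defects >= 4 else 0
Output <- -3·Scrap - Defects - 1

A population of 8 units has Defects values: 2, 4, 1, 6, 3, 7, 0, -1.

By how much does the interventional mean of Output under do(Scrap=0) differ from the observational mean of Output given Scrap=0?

do(Scrap=0) breaks Scrap's dependence on Defects. With Scrap=0 fixed, Output across the units is -3, -5, -2, -7, -4, -8, -1, 0, mean -3.75.
Observing Scrap=0 restricts to units where Scrap's equation naturally yields 0: Defects ∈ {2, 1, 3, 0, -1}. In that subpopulation Output = -3, -2, -4, -1, 0, mean -2.
Difference = -3.75 − (-2) = -1.75.

-1.75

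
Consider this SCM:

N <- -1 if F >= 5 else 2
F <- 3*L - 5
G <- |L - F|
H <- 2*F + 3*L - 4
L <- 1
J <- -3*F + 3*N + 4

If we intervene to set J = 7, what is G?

3

do(J=7) replaces the equation J <- -3*F + 3*N + 4 with the constant J = 7.
No directed path runs from J to G, so G keeps its natural value.
F = 3*L - 5  [with L=1]  = -2
G = |L - F|  [with L=1, F=-2]  = 3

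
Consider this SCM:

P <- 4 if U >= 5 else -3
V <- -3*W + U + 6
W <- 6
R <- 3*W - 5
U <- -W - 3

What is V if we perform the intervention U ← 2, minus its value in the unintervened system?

The intervention breaks the incoming arrows to U: U <- -W - 3 no longer applies, and U = 2.
V = -3*W + U + 6  [with W=6, U=2]  = -10
Without intervention: U = -W - 3  [with W=6]  = -9; V = -3*W + U + 6  [with W=6, U=-9]  = -21.
Change = -10 − (-21) = 11.

11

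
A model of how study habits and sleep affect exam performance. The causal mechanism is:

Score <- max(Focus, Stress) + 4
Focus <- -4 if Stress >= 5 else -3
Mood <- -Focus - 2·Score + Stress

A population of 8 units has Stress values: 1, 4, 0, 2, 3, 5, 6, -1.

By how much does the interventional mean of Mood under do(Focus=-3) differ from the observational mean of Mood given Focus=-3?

-1

do(Focus=-3) breaks Focus's dependence on Stress. With Focus=-3 fixed, Mood across the units is -6, -9, -5, -7, -8, -10, -11, -4, mean -7.5.
Conditioning on Focus=-3 selects the 6 unit(s) with Stress ∈ {1, 4, 0, 2, 3, -1}. Their Mood values: -6, -9, -5, -7, -8, -4. Mean = -6.5.
Difference = -7.5 − (-6.5) = -1.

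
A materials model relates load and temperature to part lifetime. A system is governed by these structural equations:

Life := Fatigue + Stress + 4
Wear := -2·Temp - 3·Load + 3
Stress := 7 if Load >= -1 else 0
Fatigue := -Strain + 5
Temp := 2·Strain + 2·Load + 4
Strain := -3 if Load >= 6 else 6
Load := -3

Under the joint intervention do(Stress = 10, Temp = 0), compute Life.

Setting Stress = 10, Temp = 0 by intervention discards those variables' equations.
Strain = -3 if Load >= 6 else 6  [with Load=-3]  = 6
Fatigue = -Strain + 5  [with Strain=6]  = -1
Life = Fatigue + Stress + 4  [with Fatigue=-1, Stress=10]  = 13

13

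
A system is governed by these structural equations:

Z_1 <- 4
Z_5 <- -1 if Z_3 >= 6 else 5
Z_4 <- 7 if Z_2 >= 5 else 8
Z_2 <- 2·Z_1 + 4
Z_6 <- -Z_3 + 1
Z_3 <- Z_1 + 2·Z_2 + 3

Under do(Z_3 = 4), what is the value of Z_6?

-3

The intervention breaks the incoming arrows to Z_3: Z_3 <- Z_1 + 2·Z_2 + 3 no longer applies, and Z_3 = 4.
Z_6 = -Z_3 + 1  [with Z_3=4]  = -3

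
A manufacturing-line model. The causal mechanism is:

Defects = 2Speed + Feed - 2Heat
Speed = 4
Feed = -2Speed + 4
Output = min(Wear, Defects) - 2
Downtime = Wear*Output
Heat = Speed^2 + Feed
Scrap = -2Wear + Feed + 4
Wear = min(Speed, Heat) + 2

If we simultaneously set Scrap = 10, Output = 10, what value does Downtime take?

60

The joint intervention fixes Scrap = 10, Output = 10, removing each variable's own equation.
Feed = -2Speed + 4  [with Speed=4]  = -4
Heat = Speed^2 + Feed  [with Speed=4, Feed=-4]  = 12
Wear = min(Speed, Heat) + 2  [with Speed=4, Heat=12]  = 6
Downtime = Wear*Output  [with Wear=6, Output=10]  = 60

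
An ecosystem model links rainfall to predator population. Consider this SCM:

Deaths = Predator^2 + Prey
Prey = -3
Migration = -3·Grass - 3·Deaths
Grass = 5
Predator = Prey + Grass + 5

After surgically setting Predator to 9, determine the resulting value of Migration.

do(Predator=9) replaces the equation Predator = Prey + Grass + 5 with the constant Predator = 9.
Deaths = Predator^2 + Prey  [with Predator=9, Prey=-3]  = 78
Migration = -3·Grass - 3·Deaths  [with Grass=5, Deaths=78]  = -249

-249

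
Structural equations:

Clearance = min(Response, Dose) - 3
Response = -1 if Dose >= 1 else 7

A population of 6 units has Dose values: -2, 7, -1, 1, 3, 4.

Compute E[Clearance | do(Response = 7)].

Under do(Response=7), Response's equation is replaced by Response=7 for every unit. Per-unit Clearance: -5, 4, -4, -2, 0, 1. Mean = -1.

-1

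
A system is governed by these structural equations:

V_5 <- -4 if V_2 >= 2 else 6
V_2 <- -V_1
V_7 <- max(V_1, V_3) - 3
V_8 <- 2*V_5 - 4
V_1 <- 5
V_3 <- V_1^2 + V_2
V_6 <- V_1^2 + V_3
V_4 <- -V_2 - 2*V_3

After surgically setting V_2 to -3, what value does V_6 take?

47

Under do(V_2=-3), the mechanism V_2 <- -V_1 is discarded; V_2 is fixed at -3.
V_3 = V_1^2 + V_2  [with V_1=5, V_2=-3]  = 22
V_6 = V_1^2 + V_3  [with V_1=5, V_3=22]  = 47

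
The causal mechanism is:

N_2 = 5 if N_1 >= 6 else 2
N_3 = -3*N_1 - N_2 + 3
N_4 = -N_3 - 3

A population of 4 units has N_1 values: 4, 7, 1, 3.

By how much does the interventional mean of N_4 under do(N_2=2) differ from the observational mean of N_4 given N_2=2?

3.25

do(N_2=2) breaks N_2's dependence on N_1. With N_2=2 fixed, N_4 across the units is 8, 17, -1, 5, mean 7.25.
Conditioning on N_2=2 selects the 3 unit(s) with N_1 ∈ {4, 1, 3}. Their N_4 values: 8, -1, 5. Mean = 4.
Difference = 7.25 − 4 = 3.25.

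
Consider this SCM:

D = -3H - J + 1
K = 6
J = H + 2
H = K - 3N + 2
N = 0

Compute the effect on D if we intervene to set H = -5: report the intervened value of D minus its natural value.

do(H=-5) replaces the equation H = K - 3N + 2 with the constant H = -5.
J = H + 2  [with H=-5]  = -3
D = -3H - J + 1  [with H=-5, J=-3]  = 19
Without intervention: H = K - 3N + 2  [with K=6, N=0]  = 8; J = H + 2  [with H=8]  = 10; D = -3H - J + 1  [with H=8, J=10]  = -33.
Change = 19 − (-33) = 52.

52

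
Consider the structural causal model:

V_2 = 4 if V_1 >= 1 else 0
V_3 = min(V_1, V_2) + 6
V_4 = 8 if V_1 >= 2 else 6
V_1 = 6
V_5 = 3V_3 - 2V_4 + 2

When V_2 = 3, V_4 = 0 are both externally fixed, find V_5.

29

Setting V_2 = 3, V_4 = 0 by intervention discards those variables' equations.
V_3 = min(V_1, V_2) + 6  [with V_1=6, V_2=3]  = 9
V_5 = 3V_3 - 2V_4 + 2  [with V_3=9, V_4=0]  = 29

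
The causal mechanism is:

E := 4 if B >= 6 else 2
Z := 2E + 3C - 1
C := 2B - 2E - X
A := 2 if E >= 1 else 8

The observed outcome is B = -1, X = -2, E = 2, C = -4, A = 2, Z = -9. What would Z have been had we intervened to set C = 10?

33

Under do(C=10), the mechanism C := 2B - 2E - X is discarded; C is fixed at 10.
E = 4 if B >= 6 else 2  [with B=-1]  = 2
Z = 2E + 3C - 1  [with E=2, C=10]  = 33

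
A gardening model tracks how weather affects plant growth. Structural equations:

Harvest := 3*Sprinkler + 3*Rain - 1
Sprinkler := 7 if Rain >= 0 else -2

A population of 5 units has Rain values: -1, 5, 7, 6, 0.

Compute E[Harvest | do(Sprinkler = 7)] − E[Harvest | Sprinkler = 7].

-3.3

Under do(Sprinkler=7), Sprinkler's equation is replaced by Sprinkler=7 for every unit. Per-unit Harvest: 17, 35, 41, 38, 20. Mean = 30.2.
E[Harvest|Sprinkler=7] averages over only the 4 units with Sprinkler=7 (Rain = 5, 7, 6, 0): Harvest = 35, 41, 38, 20, mean 33.5.
Difference = 30.2 − 33.5 = -3.3.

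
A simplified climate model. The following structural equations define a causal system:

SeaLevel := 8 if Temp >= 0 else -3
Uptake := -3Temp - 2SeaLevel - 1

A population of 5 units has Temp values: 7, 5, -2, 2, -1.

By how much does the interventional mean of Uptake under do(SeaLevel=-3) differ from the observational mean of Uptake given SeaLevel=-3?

do(SeaLevel=-3) breaks SeaLevel's dependence on Temp. With SeaLevel=-3 fixed, Uptake across the units is -16, -10, 11, -1, 8, mean -1.6.
E[Uptake|SeaLevel=-3] averages over only the 2 units with SeaLevel=-3 (Temp = -2, -1): Uptake = 11, 8, mean 9.5.
Difference = -1.6 − 9.5 = -11.1.

-11.1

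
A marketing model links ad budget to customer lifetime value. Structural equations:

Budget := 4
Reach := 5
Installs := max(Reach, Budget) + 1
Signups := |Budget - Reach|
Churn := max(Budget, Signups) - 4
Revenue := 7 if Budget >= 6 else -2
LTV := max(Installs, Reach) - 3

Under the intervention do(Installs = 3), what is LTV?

2

The intervention breaks the incoming arrows to Installs: Installs := max(Reach, Budget) + 1 no longer applies, and Installs = 3.
LTV = max(Installs, Reach) - 3  [with Installs=3, Reach=5]  = 2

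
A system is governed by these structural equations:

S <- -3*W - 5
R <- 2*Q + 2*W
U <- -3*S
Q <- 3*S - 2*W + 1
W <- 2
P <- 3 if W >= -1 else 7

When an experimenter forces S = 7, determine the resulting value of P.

Under do(S=7), the mechanism S <- -3*W - 5 is discarded; S is fixed at 7.
Since P is not a descendant of the intervened variable, it is unaffected.
P = 3 if W >= -1 else 7  [with W=2]  = 3

3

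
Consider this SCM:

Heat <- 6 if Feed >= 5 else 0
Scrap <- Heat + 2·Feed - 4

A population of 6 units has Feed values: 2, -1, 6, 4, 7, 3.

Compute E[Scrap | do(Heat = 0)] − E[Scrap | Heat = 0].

3

Under do(Heat=0), Heat's equation is replaced by Heat=0 for every unit. Per-unit Scrap: 0, -6, 8, 4, 10, 2. Mean = 3.
Observing Heat=0 restricts to units where Heat's equation naturally yields 0: Feed ∈ {2, -1, 4, 3}. In that subpopulation Scrap = 0, -6, 4, 2, mean 0.
Difference = 3 − 0 = 3.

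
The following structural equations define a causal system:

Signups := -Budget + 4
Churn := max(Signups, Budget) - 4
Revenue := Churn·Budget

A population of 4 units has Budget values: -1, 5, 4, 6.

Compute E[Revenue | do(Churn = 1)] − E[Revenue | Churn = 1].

1.5

do(Churn=1) breaks Churn's dependence on Budget. With Churn=1 fixed, Revenue across the units is -1, 5, 4, 6, mean 3.5.
Observing Churn=1 restricts to units where Churn's equation naturally yields 1: Budget ∈ {-1, 5}. In that subpopulation Revenue = -1, 5, mean 2.
Difference = 3.5 − 2 = 1.5.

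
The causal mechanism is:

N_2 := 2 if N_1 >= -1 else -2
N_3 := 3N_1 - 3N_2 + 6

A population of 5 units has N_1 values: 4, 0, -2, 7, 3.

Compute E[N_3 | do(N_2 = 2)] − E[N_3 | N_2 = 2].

do(N_2=2) breaks N_2's dependence on N_1. With N_2=2 fixed, N_3 across the units is 12, 0, -6, 21, 9, mean 7.2.
E[N_3|N_2=2] averages over only the 4 units with N_2=2 (N_1 = 4, 0, 7, 3): N_3 = 12, 0, 21, 9, mean 10.5.
Difference = 7.2 − 10.5 = -3.3.

-3.3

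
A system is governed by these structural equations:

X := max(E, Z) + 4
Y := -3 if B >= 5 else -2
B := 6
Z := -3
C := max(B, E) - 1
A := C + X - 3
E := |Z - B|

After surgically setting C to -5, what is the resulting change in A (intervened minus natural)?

The intervention breaks the incoming arrows to C: C := max(B, E) - 1 no longer applies, and C = -5.
E = |Z - B|  [with Z=-3, B=6]  = 9
X = max(E, Z) + 4  [with E=9, Z=-3]  = 13
A = C + X - 3  [with C=-5, X=13]  = 5
Without intervention: E = |Z - B|  [with Z=-3, B=6]  = 9; C = max(B, E) - 1  [with B=6, E=9]  = 8; X = max(E, Z) + 4  [with E=9, Z=-3]  = 13; A = C + X - 3  [with C=8, X=13]  = 18.
Change = 5 − 18 = -13.

-13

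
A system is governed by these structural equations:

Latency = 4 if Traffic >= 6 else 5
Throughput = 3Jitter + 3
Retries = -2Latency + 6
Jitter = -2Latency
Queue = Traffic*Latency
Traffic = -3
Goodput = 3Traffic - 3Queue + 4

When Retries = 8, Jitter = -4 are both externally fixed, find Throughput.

-9

The joint intervention fixes Retries = 8, Jitter = -4, removing each variable's own equation.
Throughput = 3Jitter + 3  [with Jitter=-4]  = -9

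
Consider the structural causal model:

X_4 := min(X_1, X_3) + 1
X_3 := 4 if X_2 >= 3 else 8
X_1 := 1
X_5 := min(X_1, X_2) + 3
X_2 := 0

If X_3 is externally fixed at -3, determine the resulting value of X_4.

The intervention breaks the incoming arrows to X_3: X_3 := 4 if X_2 >= 3 else 8 no longer applies, and X_3 = -3.
X_4 = min(X_1, X_3) + 1  [with X_1=1, X_3=-3]  = -2

-2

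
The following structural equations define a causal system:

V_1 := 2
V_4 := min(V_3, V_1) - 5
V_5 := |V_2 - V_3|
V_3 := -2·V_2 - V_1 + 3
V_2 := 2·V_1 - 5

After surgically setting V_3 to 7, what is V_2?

-1

Under do(V_3=7), the mechanism V_3 := -2·V_2 - V_1 + 3 is discarded; V_3 is fixed at 7.
Since V_2 is not a descendant of the intervened variable, it is unaffected.
V_2 = 2·V_1 - 5  [with V_1=2]  = -1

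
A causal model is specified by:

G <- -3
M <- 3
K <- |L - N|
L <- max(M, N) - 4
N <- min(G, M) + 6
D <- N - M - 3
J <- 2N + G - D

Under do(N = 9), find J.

12

do(N=9) replaces the equation N <- min(G, M) + 6 with the constant N = 9.
D = N - M - 3  [with N=9, M=3]  = 3
J = 2N + G - D  [with N=9, G=-3, D=3]  = 12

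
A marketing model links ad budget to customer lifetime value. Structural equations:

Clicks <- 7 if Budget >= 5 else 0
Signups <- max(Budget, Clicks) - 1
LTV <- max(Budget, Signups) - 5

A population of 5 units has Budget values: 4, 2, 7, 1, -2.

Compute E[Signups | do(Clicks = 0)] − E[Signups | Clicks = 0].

1.05

The intervention sets Clicks=0 in all 5 units regardless of Budget. Recomputing Signups per unit gives 3, 1, 6, 0, -1; average 1.8.
Conditioning on Clicks=0 selects the 4 unit(s) with Budget ∈ {4, 2, 1, -2}. Their Signups values: 3, 1, 0, -1. Mean = 0.75.
Difference = 1.8 − 0.75 = 1.05.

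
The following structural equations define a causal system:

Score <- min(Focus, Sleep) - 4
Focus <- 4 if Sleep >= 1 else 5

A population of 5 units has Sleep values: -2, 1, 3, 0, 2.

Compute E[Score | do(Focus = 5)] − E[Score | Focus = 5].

1.8

Under do(Focus=5), Focus's equation is replaced by Focus=5 for every unit. Per-unit Score: -6, -3, -1, -4, -2. Mean = -3.2.
E[Score|Focus=5] averages over only the 2 units with Focus=5 (Sleep = -2, 0): Score = -6, -4, mean -5.
Difference = -3.2 − (-5) = 1.8.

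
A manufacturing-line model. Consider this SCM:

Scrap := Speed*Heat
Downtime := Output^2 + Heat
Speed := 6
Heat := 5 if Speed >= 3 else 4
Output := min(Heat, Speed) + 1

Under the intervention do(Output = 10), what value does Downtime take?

Intervening sets Output = 10 and removes its equation (Output := min(Heat, Speed) + 1).
Heat = 5 if Speed >= 3 else 4  [with Speed=6]  = 5
Downtime = Output^2 + Heat  [with Output=10, Heat=5]  = 105

105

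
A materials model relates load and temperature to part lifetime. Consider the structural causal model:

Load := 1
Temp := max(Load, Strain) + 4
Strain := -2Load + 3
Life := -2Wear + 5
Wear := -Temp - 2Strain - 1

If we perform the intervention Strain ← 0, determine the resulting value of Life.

17

do(Strain=0) replaces the equation Strain := -2Load + 3 with the constant Strain = 0.
Temp = max(Load, Strain) + 4  [with Load=1, Strain=0]  = 5
Wear = -Temp - 2Strain - 1  [with Temp=5, Strain=0]  = -6
Life = -2Wear + 5  [with Wear=-6]  = 17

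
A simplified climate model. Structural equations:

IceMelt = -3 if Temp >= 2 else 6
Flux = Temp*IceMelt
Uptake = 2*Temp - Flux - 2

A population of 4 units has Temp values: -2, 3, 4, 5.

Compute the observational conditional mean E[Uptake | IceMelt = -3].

E[Uptake|IceMelt=-3] averages over only the 3 units with IceMelt=-3 (Temp = 3, 4, 5): Uptake = 13, 18, 23, mean 18.

18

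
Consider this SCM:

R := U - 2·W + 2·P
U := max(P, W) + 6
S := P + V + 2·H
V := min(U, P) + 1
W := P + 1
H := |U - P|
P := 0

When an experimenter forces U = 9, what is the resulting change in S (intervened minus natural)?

4

The intervention breaks the incoming arrows to U: U := max(P, W) + 6 no longer applies, and U = 9.
H = |U - P|  [with U=9, P=0]  = 9
V = min(U, P) + 1  [with U=9, P=0]  = 1
S = P + V + 2·H  [with P=0, V=1, H=9]  = 19
Without intervention: W = P + 1  [with P=0]  = 1; U = max(P, W) + 6  [with P=0, W=1]  = 7; H = |U - P|  [with U=7, P=0]  = 7; V = min(U, P) + 1  [with U=7, P=0]  = 1; S = P + V + 2·H  [with P=0, V=1, H=7]  = 15.
Change = 19 − 15 = 4.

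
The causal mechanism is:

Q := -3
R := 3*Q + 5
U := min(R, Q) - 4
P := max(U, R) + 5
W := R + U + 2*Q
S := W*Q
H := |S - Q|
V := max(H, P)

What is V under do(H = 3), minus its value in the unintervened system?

-54

do(H=3) replaces the equation H := |S - Q| with the constant H = 3.
R = 3*Q + 5  [with Q=-3]  = -4
U = min(R, Q) - 4  [with R=-4, Q=-3]  = -8
P = max(U, R) + 5  [with U=-8, R=-4]  = 1
V = max(H, P)  [with H=3, P=1]  = 3
Without intervention: R = 3*Q + 5  [with Q=-3]  = -4; U = min(R, Q) - 4  [with R=-4, Q=-3]  = -8; P = max(U, R) + 5  [with U=-8, R=-4]  = 1; W = R + U + 2*Q  [with R=-4, U=-8, Q=-3]  = -18; S = W*Q  [with W=-18, Q=-3]  = 54; H = |S - Q|  [with S=54, Q=-3]  = 57; V = max(H, P)  [with H=57, P=1]  = 57.
Change = 3 − 57 = -54.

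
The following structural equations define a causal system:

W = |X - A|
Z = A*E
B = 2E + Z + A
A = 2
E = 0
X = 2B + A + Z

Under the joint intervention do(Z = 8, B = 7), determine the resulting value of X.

24

Setting Z = 8, B = 7 by intervention discards those variables' equations.
X = 2B + A + Z  [with B=7, A=2, Z=8]  = 24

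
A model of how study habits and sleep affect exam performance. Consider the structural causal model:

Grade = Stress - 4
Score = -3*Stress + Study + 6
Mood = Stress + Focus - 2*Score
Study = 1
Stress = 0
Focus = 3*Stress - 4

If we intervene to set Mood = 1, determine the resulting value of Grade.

The intervention breaks the incoming arrows to Mood: Mood = Stress + Focus - 2*Score no longer applies, and Mood = 1.
Since Grade is not a descendant of the intervened variable, it is unaffected.
Grade = Stress - 4  [with Stress=0]  = -4

-4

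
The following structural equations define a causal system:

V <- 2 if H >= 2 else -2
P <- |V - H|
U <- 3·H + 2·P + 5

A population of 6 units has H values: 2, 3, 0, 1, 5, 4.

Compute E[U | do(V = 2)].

15.5

do(V=2) breaks V's dependence on H. With V=2 fixed, U across the units is 11, 16, 9, 10, 26, 21, mean 15.5.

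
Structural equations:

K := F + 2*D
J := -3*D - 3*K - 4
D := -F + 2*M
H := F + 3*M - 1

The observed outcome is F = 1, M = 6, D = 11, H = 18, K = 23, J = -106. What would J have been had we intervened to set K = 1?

The intervention breaks the incoming arrows to K: K := F + 2*D no longer applies, and K = 1.
D = -F + 2*M  [with F=1, M=6]  = 11
J = -3*D - 3*K - 4  [with D=11, K=1]  = -40

-40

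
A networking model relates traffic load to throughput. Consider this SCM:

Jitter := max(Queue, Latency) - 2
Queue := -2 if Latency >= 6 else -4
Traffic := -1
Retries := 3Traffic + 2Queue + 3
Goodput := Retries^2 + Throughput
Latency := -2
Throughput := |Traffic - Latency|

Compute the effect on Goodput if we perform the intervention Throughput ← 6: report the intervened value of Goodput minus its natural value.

5

Intervening sets Throughput = 6 and removes its equation (Throughput := |Traffic - Latency|).
Queue = -2 if Latency >= 6 else -4  [with Latency=-2]  = -4
Retries = 3Traffic + 2Queue + 3  [with Traffic=-1, Queue=-4]  = -8
Goodput = Retries^2 + Throughput  [with Retries=-8, Throughput=6]  = 70
Without intervention: Queue = -2 if Latency >= 6 else -4  [with Latency=-2]  = -4; Retries = 3Traffic + 2Queue + 3  [with Traffic=-1, Queue=-4]  = -8; Throughput = |Traffic - Latency|  [with Traffic=-1, Latency=-2]  = 1; Goodput = Retries^2 + Throughput  [with Retries=-8, Throughput=1]  = 65.
Change = 70 − 65 = 5.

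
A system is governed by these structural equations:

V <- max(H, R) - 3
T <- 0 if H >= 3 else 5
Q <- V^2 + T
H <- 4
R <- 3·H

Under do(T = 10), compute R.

The intervention breaks the incoming arrows to T: T <- 0 if H >= 3 else 5 no longer applies, and T = 10.
Since R is not a descendant of the intervened variable, it is unaffected.
R = 3·H  [with H=4]  = 12

12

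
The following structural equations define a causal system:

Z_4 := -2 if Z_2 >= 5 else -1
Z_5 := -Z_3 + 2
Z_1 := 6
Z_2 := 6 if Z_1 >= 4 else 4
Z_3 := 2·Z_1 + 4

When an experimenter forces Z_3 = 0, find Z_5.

2

do(Z_3=0) replaces the equation Z_3 := 2·Z_1 + 4 with the constant Z_3 = 0.
Z_5 = -Z_3 + 2  [with Z_3=0]  = 2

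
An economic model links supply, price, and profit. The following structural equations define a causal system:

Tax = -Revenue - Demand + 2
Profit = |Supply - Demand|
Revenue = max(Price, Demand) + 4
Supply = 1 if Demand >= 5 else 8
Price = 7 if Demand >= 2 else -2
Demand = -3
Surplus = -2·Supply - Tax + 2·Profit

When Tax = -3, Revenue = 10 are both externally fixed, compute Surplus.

Setting Tax = -3, Revenue = 10 by intervention discards those variables' equations.
Supply = 1 if Demand >= 5 else 8  [with Demand=-3]  = 8
Profit = |Supply - Demand|  [with Supply=8, Demand=-3]  = 11
Surplus = -2·Supply - Tax + 2·Profit  [with Supply=8, Tax=-3, Profit=11]  = 9

9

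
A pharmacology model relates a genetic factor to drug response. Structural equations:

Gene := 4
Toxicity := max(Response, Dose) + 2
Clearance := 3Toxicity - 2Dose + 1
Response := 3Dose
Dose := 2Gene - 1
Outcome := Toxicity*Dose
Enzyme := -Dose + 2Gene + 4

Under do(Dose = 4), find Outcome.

56

Under do(Dose=4), the mechanism Dose := 2Gene - 1 is discarded; Dose is fixed at 4.
Response = 3Dose  [with Dose=4]  = 12
Toxicity = max(Response, Dose) + 2  [with Response=12, Dose=4]  = 14
Outcome = Toxicity*Dose  [with Toxicity=14, Dose=4]  = 56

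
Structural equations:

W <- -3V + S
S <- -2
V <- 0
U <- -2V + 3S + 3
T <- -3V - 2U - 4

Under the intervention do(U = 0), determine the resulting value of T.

do(U=0) replaces the equation U <- -2V + 3S + 3 with the constant U = 0.
T = -3V - 2U - 4  [with V=0, U=0]  = -4

-4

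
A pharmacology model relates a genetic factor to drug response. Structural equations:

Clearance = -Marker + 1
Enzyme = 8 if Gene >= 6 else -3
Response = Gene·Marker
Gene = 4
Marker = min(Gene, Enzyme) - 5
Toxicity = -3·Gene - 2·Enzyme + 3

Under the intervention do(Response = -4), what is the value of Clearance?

9

Under do(Response=-4), the mechanism Response = Gene·Marker is discarded; Response is fixed at -4.
Since Clearance is not a descendant of the intervened variable, it is unaffected.
Enzyme = 8 if Gene >= 6 else -3  [with Gene=4]  = -3
Marker = min(Gene, Enzyme) - 5  [with Gene=4, Enzyme=-3]  = -8
Clearance = -Marker + 1  [with Marker=-8]  = 9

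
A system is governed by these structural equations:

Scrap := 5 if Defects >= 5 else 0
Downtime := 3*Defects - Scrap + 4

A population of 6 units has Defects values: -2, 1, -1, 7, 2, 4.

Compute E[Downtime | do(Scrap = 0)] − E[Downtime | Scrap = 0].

The intervention sets Scrap=0 in all 6 units regardless of Defects. Recomputing Downtime per unit gives -2, 7, 1, 25, 10, 16; average 9.5.
E[Downtime|Scrap=0] averages over only the 5 units with Scrap=0 (Defects = -2, 1, -1, 2, 4): Downtime = -2, 7, 1, 10, 16, mean 6.4.
Difference = 9.5 − 6.4 = 3.1.

3.1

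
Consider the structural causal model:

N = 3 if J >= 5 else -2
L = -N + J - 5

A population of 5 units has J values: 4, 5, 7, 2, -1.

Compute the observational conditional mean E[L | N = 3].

-2

E[L|N=3] averages over only the 2 units with N=3 (J = 5, 7): L = -3, -1, mean -2.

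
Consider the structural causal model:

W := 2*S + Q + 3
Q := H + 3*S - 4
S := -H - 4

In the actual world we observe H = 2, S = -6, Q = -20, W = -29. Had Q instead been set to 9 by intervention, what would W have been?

The intervention breaks the incoming arrows to Q: Q := H + 3*S - 4 no longer applies, and Q = 9.
S = -H - 4  [with H=2]  = -6
W = 2*S + Q + 3  [with S=-6, Q=9]  = 0

0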